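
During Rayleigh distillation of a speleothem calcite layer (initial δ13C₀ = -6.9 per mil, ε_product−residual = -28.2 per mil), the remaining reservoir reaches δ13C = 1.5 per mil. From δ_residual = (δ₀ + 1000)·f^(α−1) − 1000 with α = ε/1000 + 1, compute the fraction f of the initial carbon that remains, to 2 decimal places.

0.74

α − 1 = ε/1000 = -0.0282
(δ_res + 1000)/(δ₀ + 1000) = (1.5 + 1000)/(-6.9 + 1000) = 1001.5/993.1 = 1.008458
f = 1.008458^(1/-0.0282) = exp(ln(1.008458)/-0.0282) = exp(0.00842/-0.0282)
f = exp(-0.2987) = 0.7418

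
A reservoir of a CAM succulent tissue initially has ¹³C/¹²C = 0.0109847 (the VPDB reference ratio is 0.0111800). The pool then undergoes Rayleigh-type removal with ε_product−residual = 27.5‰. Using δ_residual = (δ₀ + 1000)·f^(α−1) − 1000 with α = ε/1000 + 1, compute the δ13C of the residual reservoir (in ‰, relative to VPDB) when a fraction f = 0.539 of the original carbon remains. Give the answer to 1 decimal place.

δ₀ = (0.0109847/0.0111800 − 1)×1000 = (0.982531 − 1)×1000 = -17.469‰
α − 1 = ε/1000 = 0.0275
f^(α−1) = 0.539^(0.0275) = 0.983148
δ_res = (-17.469 + 1000) × 0.983148 − 1000 = 965.973 − 1000 = -34.03‰

-34.0‰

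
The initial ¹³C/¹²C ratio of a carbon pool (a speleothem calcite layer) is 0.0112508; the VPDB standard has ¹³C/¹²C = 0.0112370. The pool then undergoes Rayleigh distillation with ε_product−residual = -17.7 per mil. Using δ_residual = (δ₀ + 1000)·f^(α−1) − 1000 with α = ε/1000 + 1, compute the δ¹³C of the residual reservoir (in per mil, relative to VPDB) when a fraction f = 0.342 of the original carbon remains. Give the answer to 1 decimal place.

δ₀ = (0.0112508/0.0112370 − 1)×1000 = (1.001228 − 1)×1000 = 1.228 per mil
α − 1 = ε/1000 = -0.0177
f^(α−1) = 0.342^(-0.0177) = 1.019173
δ_res = (1.228 + 1000) × 1.019173 − 1000 = 1020.424 − 1000 = 20.42 per mil

20.4 per mil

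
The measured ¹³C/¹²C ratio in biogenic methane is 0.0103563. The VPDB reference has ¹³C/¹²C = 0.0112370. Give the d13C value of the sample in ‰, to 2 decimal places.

d13C = (R_sample / R_standard − 1) × 1000
R_sample / R_standard = 0.0103563 / 0.0112370 = 0.921625
d13C = (0.921625 − 1) × 1000 = -78.375‰

-78.38‰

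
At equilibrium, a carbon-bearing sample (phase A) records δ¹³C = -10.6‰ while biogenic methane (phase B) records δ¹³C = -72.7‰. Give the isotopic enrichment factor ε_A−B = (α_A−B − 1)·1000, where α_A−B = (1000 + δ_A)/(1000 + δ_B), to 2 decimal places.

α_A−B = (1000 + -10.6) / (1000 + -72.7) = 989.4 / 927.3 = 1.066969
ε_A−B = (1.066969 − 1) × 1000 = 66.969‰
(The approximation ε ≈ δ_A − δ_B would give 62.1‰.)

66.97‰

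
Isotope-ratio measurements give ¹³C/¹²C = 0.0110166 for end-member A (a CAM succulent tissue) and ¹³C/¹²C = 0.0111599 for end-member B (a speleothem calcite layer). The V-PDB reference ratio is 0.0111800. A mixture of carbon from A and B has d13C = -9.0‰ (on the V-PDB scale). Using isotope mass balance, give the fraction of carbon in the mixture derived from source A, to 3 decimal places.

δ_A = (0.0110166/0.0111800 − 1)×1000 = (0.985385 − 1)×1000 = -14.615‰
δ_B = (0.0111599/0.0111800 − 1)×1000 = (0.998202 − 1)×1000 = -1.798‰
f_A = (δ_mix − δ_B)/(δ_A − δ_B) = (-9.0 − (-1.798))/(-14.615 − (-1.798))
f_A = -7.202 / -12.818 = 0.5619

0.562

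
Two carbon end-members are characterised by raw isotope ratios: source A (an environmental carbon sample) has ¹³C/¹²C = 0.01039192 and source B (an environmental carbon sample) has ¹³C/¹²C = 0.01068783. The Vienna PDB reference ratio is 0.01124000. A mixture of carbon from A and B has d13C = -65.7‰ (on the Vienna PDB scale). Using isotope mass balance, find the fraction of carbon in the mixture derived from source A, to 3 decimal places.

0.630

δ_A = (0.01039192/0.01124000 − 1)×1000 = (0.924548 − 1)×1000 = -75.452‰
δ_B = (0.01068783/0.01124000 − 1)×1000 = (0.950875 − 1)×1000 = -49.125‰
f_A = (δ_mix − δ_B)/(δ_A − δ_B) = (-65.7 − (-49.125))/(-75.452 − (-49.125))
f_A = -16.575 / -26.327 = 0.6296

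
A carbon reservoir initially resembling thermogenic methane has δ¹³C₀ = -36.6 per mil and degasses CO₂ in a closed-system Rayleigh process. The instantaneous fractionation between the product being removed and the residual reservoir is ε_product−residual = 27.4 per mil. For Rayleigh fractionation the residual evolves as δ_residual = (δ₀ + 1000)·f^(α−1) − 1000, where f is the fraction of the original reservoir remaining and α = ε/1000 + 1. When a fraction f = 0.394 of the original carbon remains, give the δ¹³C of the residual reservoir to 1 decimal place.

Rayleigh residual: δ_res = (δ₀ + 1000)·f^(α−1) − 1000
α = ε/1000 + 1 = 1.02740, so α − 1 = 0.02740
f^(α−1) = 0.394^(0.02740) = 0.974802
δ_res = (-36.6 + 1000) × 0.974802 − 1000 = 939.125 − 1000 = -60.88 per mil

-60.9 per mil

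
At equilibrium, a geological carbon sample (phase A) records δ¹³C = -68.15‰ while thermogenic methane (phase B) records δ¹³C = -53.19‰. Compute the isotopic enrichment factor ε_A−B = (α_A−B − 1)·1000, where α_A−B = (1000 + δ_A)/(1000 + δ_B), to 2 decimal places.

-15.80‰

α_A−B = (1000 + -68.15) / (1000 + -53.19) = 931.85 / 946.81 = 0.984200
ε_A−B = (0.984200 − 1) × 1000 = -15.800‰
(The approximation ε ≈ δ_A − δ_B would give -14.96‰.)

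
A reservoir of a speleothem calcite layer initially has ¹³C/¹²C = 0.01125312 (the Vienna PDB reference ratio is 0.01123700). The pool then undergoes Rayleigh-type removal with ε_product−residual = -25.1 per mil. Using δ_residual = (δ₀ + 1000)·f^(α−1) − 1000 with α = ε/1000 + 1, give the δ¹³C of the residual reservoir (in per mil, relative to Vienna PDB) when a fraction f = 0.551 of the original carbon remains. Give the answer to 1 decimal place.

16.5 per mil

δ₀ = (0.01125312/0.01123700 − 1)×1000 = (1.001435 − 1)×1000 = 1.435 per mil
α − 1 = ε/1000 = -0.0251
f^(α−1) = 0.551^(-0.0251) = 1.015073
δ_res = (1.435 + 1000) × 1.015073 − 1000 = 1016.529 − 1000 = 16.53 per mil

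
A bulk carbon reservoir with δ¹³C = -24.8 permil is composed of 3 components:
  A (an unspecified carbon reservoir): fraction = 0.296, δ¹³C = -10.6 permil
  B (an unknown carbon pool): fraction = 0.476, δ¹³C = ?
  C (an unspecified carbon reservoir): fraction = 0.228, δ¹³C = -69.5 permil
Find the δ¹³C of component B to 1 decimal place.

-12.2 permil

Isotope mass balance: δ_bulk = Σ fᵢ·δᵢ.
-24.8 = 0.296×(-10.6) + 0.476×δ_B + 0.228×(-69.5)
0.476·δ_B = -24.8 − (-18.984) = -5.816
δ_B = -5.816 / 0.476 = -12.22 permil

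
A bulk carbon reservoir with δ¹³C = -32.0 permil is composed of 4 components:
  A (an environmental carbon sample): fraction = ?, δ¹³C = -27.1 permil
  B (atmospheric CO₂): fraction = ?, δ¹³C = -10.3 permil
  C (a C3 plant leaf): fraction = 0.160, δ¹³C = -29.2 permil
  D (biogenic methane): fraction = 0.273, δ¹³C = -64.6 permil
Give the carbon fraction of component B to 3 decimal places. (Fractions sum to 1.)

0.338

Let f_B and f_A be the unknown fractions; fractions sum to 1 so f_B + f_A = 0.567.
Mass balance: Σ fᵢ·δᵢ = δ_bulk ⇒ f_B·(-10.3) + f_A·(-27.1) = -32.0 − (-22.308) = -9.692
Substitute f_A = 0.567 − f_B:
f_B·(-10.3 − -27.1) = -9.692 − 0.567×(-27.1) = 5.673
f_B = 5.673 / 16.8 = 0.3377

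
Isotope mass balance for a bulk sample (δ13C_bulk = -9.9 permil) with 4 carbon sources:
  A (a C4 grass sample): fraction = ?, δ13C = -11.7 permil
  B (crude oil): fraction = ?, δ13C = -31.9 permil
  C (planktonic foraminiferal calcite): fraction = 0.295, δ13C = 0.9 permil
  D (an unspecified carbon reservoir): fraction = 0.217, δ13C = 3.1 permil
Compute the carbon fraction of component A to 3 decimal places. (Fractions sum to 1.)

Let f_A and f_B be the unknown fractions; fractions sum to 1 so f_A + f_B = 0.488.
Mass balance: Σ fᵢ·δᵢ = δ_bulk ⇒ f_A·(-11.7) + f_B·(-31.9) = -9.9 − (0.938) = -10.838
Substitute f_B = 0.488 − f_A:
f_A·(-11.7 − -31.9) = -10.838 − 0.488×(-31.9) = 4.729
f_A = 4.729 / 20.2 = 0.2341

0.234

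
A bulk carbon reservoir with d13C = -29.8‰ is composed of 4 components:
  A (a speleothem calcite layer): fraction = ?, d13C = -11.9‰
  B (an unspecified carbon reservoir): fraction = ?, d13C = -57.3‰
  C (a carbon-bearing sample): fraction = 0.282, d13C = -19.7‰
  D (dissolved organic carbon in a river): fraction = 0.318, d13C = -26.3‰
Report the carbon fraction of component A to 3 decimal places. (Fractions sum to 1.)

0.155

Let f_A and f_B be the unknown fractions; fractions sum to 1 so f_A + f_B = 0.400.
Mass balance: Σ fᵢ·δᵢ = δ_bulk ⇒ f_A·(-11.9) + f_B·(-57.3) = -29.8 − (-13.919) = -15.881
Substitute f_B = 0.400 − f_A:
f_A·(-11.9 − -57.3) = -15.881 − 0.400×(-57.3) = 7.039
f_A = 7.039 / 45.4 = 0.1550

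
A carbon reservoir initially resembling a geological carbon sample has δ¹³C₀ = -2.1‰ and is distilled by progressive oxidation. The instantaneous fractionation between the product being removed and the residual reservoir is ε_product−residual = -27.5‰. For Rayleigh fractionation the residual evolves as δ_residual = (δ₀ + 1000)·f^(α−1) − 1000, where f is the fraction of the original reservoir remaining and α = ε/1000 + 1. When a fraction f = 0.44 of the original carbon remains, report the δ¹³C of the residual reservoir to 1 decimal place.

Rayleigh residual: δ_res = (δ₀ + 1000)·f^(α−1) − 1000
α = ε/1000 + 1 = 0.97250, so α − 1 = -0.02750
f^(α−1) = 0.44^(-0.02750) = 1.022834
δ_res = (-2.1 + 1000) × 1.022834 − 1000 = 1020.686 − 1000 = 20.69‰

20.7‰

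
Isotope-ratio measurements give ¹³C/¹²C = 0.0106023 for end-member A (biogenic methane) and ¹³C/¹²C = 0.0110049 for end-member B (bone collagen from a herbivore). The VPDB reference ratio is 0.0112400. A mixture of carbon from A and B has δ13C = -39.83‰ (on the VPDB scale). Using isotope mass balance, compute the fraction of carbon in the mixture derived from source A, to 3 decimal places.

δ_A = (0.0106023/0.0112400 − 1)×1000 = (0.943265 − 1)×1000 = -56.735‰
δ_B = (0.0110049/0.0112400 − 1)×1000 = (0.979084 − 1)×1000 = -20.916‰
f_A = (δ_mix − δ_B)/(δ_A − δ_B) = (-39.83 − (-20.916))/(-56.735 − (-20.916))
f_A = -18.914 / -35.819 = 0.5280

0.528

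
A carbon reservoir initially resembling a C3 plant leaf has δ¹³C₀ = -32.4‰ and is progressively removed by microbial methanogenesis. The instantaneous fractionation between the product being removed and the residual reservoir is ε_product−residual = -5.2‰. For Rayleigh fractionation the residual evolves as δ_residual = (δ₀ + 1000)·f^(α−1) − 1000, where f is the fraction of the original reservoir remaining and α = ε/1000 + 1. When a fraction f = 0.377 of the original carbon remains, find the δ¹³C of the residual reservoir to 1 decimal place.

Rayleigh residual: δ_res = (δ₀ + 1000)·f^(α−1) − 1000
α = ε/1000 + 1 = 0.99480, so α − 1 = -0.00520
f^(α−1) = 0.377^(-0.00520) = 1.005086
δ_res = (-32.4 + 1000) × 1.005086 − 1000 = 972.521 − 1000 = -27.48‰

-27.5‰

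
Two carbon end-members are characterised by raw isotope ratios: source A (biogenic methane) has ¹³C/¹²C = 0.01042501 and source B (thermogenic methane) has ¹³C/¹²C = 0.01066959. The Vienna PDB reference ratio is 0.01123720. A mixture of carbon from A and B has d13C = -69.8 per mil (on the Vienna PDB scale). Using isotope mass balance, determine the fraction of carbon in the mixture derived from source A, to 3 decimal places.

δ_A = (0.01042501/0.01123720 − 1)×1000 = (0.927723 − 1)×1000 = -72.277 per mil
δ_B = (0.01066959/0.01123720 − 1)×1000 = (0.949488 − 1)×1000 = -50.512 per mil
f_A = (δ_mix − δ_B)/(δ_A − δ_B) = (-69.8 − (-50.512))/(-72.277 − (-50.512))
f_A = -19.288 / -21.765 = 0.8862

0.886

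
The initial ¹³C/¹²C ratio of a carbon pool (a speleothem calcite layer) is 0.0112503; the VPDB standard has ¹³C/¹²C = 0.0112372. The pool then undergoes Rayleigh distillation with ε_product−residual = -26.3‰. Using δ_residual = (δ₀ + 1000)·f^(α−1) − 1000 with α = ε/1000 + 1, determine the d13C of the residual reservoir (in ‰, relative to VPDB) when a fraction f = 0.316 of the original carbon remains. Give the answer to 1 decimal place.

δ₀ = (0.0112503/0.0112372 − 1)×1000 = (1.001166 − 1)×1000 = 1.166‰
α − 1 = ε/1000 = -0.0263
f^(α−1) = 0.316^(-0.0263) = 1.030762
δ_res = (1.166 + 1000) × 1.030762 − 1000 = 1031.963 − 1000 = 31.96‰

32.0‰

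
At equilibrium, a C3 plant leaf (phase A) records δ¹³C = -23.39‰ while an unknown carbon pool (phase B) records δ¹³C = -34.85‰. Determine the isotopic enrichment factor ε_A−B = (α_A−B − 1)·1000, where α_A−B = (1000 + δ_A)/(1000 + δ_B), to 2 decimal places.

11.87‰

α_A−B = (1000 + -23.39) / (1000 + -34.85) = 976.61 / 965.15 = 1.011874
ε_A−B = (1.011874 − 1) × 1000 = 11.874‰
(The approximation ε ≈ δ_A − δ_B would give 11.46‰.)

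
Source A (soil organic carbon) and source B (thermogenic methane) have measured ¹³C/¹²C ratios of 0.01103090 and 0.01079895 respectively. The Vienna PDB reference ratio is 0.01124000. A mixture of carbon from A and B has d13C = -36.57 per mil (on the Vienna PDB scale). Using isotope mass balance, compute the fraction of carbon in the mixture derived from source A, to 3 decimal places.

δ_A = (0.01103090/0.01124000 − 1)×1000 = (0.981397 − 1)×1000 = -18.603 per mil
δ_B = (0.01079895/0.01124000 − 1)×1000 = (0.960761 − 1)×1000 = -39.239 per mil
f_A = (δ_mix − δ_B)/(δ_A − δ_B) = (-36.57 − (-39.239))/(-18.603 − (-39.239))
f_A = 2.669 / 20.636 = 0.1294

0.129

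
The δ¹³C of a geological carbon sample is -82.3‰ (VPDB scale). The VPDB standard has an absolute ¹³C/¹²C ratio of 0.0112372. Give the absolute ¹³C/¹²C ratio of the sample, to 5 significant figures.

0.010312

R_sample = R_standard × (δ¹³C/1000 + 1)
R_sample = 0.0112372 × (-82.3/1000 + 1) = 0.0112372 × 0.917700
R_sample = 0.0103124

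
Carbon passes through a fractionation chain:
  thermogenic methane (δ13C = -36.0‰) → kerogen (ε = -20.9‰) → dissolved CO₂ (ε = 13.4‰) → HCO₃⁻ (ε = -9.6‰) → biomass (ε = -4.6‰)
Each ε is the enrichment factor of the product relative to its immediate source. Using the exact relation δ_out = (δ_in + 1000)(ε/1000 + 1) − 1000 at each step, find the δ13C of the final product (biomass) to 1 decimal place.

-57.0‰

step 1: δ = (-36.00 + 1000)·(-20.9/1000 + 1) − 1000 = -56.15‰
step 2: δ = (-56.15 + 1000)·(13.4/1000 + 1) − 1000 = -43.50‰
step 3: δ = (-43.50 + 1000)·(-9.6/1000 + 1) − 1000 = -52.68‰
step 4: δ = (-52.68 + 1000)·(-4.6/1000 + 1) − 1000 = -57.04‰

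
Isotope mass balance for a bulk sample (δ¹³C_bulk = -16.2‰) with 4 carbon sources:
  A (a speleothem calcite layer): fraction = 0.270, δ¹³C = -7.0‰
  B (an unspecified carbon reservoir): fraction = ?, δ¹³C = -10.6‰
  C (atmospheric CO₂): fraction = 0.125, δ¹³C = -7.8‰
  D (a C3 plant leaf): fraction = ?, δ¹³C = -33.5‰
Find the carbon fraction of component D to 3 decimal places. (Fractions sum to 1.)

Let f_D and f_B be the unknown fractions; fractions sum to 1 so f_D + f_B = 0.605.
Mass balance: Σ fᵢ·δᵢ = δ_bulk ⇒ f_D·(-33.5) + f_B·(-10.6) = -16.2 − (-2.865) = -13.335
Substitute f_B = 0.605 − f_D:
f_D·(-33.5 − -10.6) = -13.335 − 0.605×(-10.6) = -6.922
f_D = -6.922 / -22.9 = 0.3023

0.302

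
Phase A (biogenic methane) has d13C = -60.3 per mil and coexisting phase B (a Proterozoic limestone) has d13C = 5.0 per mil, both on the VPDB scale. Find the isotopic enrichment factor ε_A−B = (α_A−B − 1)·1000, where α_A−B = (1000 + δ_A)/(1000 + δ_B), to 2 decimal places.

-64.98 per mil

α_A−B = (1000 + -60.3) / (1000 + 5.0) = 939.7 / 1005.0 = 0.935025
ε_A−B = (0.935025 − 1) × 1000 = -64.975 per mil
(The approximation ε ≈ δ_A − δ_B would give -65.3 per mil.)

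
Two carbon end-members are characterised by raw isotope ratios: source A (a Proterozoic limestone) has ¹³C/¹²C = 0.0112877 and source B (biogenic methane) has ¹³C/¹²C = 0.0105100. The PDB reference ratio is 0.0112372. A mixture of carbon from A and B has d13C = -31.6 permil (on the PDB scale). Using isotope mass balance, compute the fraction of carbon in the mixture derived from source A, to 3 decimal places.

δ_A = (0.0112877/0.0112372 − 1)×1000 = (1.004494 − 1)×1000 = 4.494 permil
δ_B = (0.0105100/0.0112372 − 1)×1000 = (0.935286 − 1)×1000 = -64.714 permil
f_A = (δ_mix − δ_B)/(δ_A − δ_B) = (-31.6 − (-64.714))/(4.494 − (-64.714))
f_A = 33.114 / 69.208 = 0.4785

0.478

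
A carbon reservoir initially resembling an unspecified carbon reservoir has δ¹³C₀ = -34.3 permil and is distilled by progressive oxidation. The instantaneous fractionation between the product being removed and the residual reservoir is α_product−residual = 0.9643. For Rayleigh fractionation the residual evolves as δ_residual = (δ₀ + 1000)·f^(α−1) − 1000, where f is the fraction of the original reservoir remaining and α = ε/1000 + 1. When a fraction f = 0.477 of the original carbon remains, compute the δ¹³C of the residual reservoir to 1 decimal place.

Rayleigh residual: δ_res = (δ₀ + 1000)·f^(α−1) − 1000
α − 1 = -0.03570
f^(α−1) = 0.477^(-0.03570) = 1.026779
δ_res = (-34.3 + 1000) × 1.026779 − 1000 = 991.560 − 1000 = -8.44 permil

-8.4 permil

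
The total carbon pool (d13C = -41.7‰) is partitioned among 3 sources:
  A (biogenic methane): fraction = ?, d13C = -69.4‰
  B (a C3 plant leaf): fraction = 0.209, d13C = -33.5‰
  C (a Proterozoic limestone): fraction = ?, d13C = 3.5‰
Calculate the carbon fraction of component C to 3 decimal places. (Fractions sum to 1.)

Let f_C and f_A be the unknown fractions; fractions sum to 1 so f_C + f_A = 0.791.
Mass balance: Σ fᵢ·δᵢ = δ_bulk ⇒ f_C·(3.5) + f_A·(-69.4) = -41.7 − (-7.002) = -34.699
Substitute f_A = 0.791 − f_C:
f_C·(3.5 − -69.4) = -34.699 − 0.791×(-69.4) = 20.197
f_C = 20.197 / 72.9 = 0.2770

0.277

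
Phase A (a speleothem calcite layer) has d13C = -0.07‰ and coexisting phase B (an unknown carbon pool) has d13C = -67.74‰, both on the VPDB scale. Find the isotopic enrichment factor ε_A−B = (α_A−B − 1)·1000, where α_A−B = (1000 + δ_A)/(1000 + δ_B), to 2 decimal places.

α_A−B = (1000 + -0.07) / (1000 + -67.74) = 999.93 / 932.26 = 1.072587
ε_A−B = (1.072587 − 1) × 1000 = 72.587‰
(The approximation ε ≈ δ_A − δ_B would give 67.67‰.)

72.59‰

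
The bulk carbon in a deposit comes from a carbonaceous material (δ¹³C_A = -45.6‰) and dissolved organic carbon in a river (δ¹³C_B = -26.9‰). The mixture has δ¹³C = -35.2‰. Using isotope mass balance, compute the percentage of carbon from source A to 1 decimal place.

δ_mix = f_A·δ_A + (1 − f_A)·δ_B  ⇒  f_A = (δ_mix − δ_B)/(δ_A − δ_B)
f_A = (-35.2 − (-26.9)) / (-45.6 − (-26.9))
f_A = -8.3 / -18.7 = 0.4439

44.4%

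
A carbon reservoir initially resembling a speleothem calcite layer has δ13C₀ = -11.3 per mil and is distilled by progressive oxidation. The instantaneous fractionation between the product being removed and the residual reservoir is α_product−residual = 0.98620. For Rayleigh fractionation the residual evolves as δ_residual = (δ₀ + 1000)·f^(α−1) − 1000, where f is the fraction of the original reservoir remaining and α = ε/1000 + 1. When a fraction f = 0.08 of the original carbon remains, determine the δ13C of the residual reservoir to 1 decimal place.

Rayleigh residual: δ_res = (δ₀ + 1000)·f^(α−1) − 1000
α − 1 = -0.01380
f^(α−1) = 0.08^(-0.01380) = 1.035470
δ_res = (-11.3 + 1000) × 1.035470 − 1000 = 1023.769 − 1000 = 23.77 per mil

23.8 per mil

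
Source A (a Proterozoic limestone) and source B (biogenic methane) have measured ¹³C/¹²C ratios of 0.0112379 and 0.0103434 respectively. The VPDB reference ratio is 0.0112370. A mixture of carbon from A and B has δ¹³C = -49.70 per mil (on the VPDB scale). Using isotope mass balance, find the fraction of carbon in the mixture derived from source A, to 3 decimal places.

δ_A = (0.0112379/0.0112370 − 1)×1000 = (1.000080 − 1)×1000 = 0.080 per mil
δ_B = (0.0103434/0.0112370 − 1)×1000 = (0.920477 − 1)×1000 = -79.523 per mil
f_A = (δ_mix − δ_B)/(δ_A − δ_B) = (-49.70 − (-79.523))/(0.080 − (-79.523))
f_A = 29.823 / 79.603 = 0.3746

0.375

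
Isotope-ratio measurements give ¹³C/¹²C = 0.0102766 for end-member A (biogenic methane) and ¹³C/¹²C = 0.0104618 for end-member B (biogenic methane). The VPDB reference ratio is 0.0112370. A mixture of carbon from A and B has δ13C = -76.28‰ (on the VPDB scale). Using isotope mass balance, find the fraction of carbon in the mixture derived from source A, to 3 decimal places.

δ_A = (0.0102766/0.0112370 − 1)×1000 = (0.914532 − 1)×1000 = -85.468‰
δ_B = (0.0104618/0.0112370 − 1)×1000 = (0.931014 − 1)×1000 = -68.986‰
f_A = (δ_mix − δ_B)/(δ_A − δ_B) = (-76.28 − (-68.986))/(-85.468 − (-68.986))
f_A = -7.294 / -16.481 = 0.4425

0.443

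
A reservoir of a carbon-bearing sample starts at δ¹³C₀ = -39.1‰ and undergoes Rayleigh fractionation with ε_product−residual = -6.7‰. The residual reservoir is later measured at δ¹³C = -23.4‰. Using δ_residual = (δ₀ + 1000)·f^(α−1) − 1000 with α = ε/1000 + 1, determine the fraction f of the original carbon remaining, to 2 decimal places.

0.09

α − 1 = ε/1000 = -0.0067
(δ_res + 1000)/(δ₀ + 1000) = (-23.4 + 1000)/(-39.1 + 1000) = 976.6/960.9 = 1.016339
f = 1.016339^(1/-0.0067) = exp(ln(1.016339)/-0.0067) = exp(0.01621/-0.0067)
f = exp(-2.4189) = 0.0890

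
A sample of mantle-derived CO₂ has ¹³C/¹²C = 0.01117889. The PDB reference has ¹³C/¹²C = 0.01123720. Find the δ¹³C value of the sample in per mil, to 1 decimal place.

δ¹³C = (R_sample / R_standard − 1) × 1000
R_sample / R_standard = 0.01117889 / 0.01123720 = 0.994811
δ¹³C = (0.994811 − 1) × 1000 = -5.19 per mil

-5.2 per mil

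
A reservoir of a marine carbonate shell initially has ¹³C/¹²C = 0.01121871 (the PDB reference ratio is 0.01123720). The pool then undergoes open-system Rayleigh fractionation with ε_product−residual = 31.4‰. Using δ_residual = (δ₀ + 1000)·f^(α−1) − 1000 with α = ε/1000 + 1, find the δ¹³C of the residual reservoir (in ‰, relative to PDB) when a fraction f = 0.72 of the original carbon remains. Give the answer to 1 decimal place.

-11.9‰

δ₀ = (0.01121871/0.01123720 − 1)×1000 = (0.998355 − 1)×1000 = -1.645‰
α − 1 = ε/1000 = 0.0314
f^(α−1) = 0.72^(0.0314) = 0.989738
δ_res = (-1.645 + 1000) × 0.989738 − 1000 = 988.109 − 1000 = -11.89‰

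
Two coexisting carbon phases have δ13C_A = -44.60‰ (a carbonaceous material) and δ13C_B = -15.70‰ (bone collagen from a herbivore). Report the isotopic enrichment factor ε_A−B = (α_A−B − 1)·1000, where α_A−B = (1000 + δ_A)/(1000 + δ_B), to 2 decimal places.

-29.36‰

α_A−B = (1000 + -44.60) / (1000 + -15.70) = 955.40 / 984.30 = 0.970639
ε_A−B = (0.970639 − 1) × 1000 = -29.361‰
(The approximation ε ≈ δ_A − δ_B would give -28.90‰.)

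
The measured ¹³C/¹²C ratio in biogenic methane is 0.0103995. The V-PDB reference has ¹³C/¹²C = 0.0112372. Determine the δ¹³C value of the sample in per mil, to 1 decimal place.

-74.5 per mil

δ¹³C = (R_sample / R_standard − 1) × 1000
R_sample / R_standard = 0.0103995 / 0.0112372 = 0.925453
δ¹³C = (0.925453 − 1) × 1000 = -74.55 per mil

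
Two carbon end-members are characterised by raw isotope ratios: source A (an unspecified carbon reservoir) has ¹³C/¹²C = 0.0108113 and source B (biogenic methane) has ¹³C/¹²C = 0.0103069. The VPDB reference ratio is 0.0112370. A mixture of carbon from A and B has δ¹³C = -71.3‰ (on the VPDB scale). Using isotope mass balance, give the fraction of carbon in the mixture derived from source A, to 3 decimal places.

0.256

δ_A = (0.0108113/0.0112370 − 1)×1000 = (0.962116 − 1)×1000 = -37.884‰
δ_B = (0.0103069/0.0112370 − 1)×1000 = (0.917229 − 1)×1000 = -82.771‰
f_A = (δ_mix − δ_B)/(δ_A − δ_B) = (-71.3 − (-82.771))/(-37.884 − (-82.771))
f_A = 11.471 / 44.887 = 0.2556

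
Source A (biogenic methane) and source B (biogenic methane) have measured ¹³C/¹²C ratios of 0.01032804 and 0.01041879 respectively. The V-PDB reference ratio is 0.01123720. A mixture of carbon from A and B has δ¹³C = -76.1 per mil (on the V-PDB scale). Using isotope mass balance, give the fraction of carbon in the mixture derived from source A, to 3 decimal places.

0.405

δ_A = (0.01032804/0.01123720 − 1)×1000 = (0.919094 − 1)×1000 = -80.906 per mil
δ_B = (0.01041879/0.01123720 − 1)×1000 = (0.927170 − 1)×1000 = -72.830 per mil
f_A = (δ_mix − δ_B)/(δ_A − δ_B) = (-76.1 − (-72.830))/(-80.906 − (-72.830))
f_A = -3.270 / -8.076 = 0.4049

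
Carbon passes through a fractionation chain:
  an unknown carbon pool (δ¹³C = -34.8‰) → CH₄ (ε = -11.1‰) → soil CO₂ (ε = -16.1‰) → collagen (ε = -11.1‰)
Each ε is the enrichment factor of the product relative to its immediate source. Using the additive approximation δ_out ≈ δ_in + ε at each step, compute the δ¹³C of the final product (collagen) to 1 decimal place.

step 1: δ ≈ -34.8 + (-11.1) = -45.9‰
step 2: δ ≈ -45.9 + (-16.1) = -62.0‰
step 3: δ ≈ -62.0 + (-11.1) = -73.1‰

-73.1‰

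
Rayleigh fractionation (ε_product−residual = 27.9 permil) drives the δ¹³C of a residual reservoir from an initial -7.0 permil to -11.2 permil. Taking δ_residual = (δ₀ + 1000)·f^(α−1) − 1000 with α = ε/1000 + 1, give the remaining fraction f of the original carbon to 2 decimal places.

α − 1 = ε/1000 = 0.0279
(δ_res + 1000)/(δ₀ + 1000) = (-11.2 + 1000)/(-7.0 + 1000) = 988.8/993.0 = 0.995770
f = 0.995770^(1/0.0279) = exp(ln(0.995770)/0.0279) = exp(-0.00424/0.0279)
f = exp(-0.1519) = 0.8591

0.86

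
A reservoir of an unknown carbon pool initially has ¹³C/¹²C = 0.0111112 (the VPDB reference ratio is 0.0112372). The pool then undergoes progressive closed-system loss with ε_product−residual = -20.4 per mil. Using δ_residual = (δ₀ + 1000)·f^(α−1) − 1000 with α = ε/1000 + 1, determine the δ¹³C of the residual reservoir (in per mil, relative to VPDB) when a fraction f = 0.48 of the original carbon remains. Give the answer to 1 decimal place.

δ₀ = (0.0111112/0.0112372 − 1)×1000 = (0.988787 − 1)×1000 = -11.213 per mil
α − 1 = ε/1000 = -0.0204
f^(α−1) = 0.48^(-0.0204) = 1.015086
δ_res = (-11.213 + 1000) × 1.015086 − 1000 = 1003.704 − 1000 = 3.70 per mil

3.7 per mil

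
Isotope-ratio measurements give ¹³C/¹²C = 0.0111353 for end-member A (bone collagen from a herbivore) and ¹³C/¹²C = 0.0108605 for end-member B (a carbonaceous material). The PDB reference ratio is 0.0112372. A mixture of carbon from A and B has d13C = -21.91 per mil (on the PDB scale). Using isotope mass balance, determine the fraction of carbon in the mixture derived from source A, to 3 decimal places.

δ_A = (0.0111353/0.0112372 − 1)×1000 = (0.990932 − 1)×1000 = -9.068 per mil
δ_B = (0.0108605/0.0112372 − 1)×1000 = (0.966477 − 1)×1000 = -33.523 per mil
f_A = (δ_mix − δ_B)/(δ_A − δ_B) = (-21.91 − (-33.523))/(-9.068 − (-33.523))
f_A = 11.613 / 24.454 = 0.4749

0.475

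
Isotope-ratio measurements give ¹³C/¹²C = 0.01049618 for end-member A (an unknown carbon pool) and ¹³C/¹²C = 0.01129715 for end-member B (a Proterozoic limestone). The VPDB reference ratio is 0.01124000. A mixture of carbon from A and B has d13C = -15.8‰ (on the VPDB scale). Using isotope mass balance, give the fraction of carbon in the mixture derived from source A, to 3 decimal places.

δ_A = (0.01049618/0.01124000 − 1)×1000 = (0.933824 − 1)×1000 = -66.176‰
δ_B = (0.01129715/0.01124000 − 1)×1000 = (1.005085 − 1)×1000 = 5.085‰
f_A = (δ_mix − δ_B)/(δ_A − δ_B) = (-15.8 − (5.085))/(-66.176 − (5.085))
f_A = -20.885 / -71.261 = 0.2931

0.293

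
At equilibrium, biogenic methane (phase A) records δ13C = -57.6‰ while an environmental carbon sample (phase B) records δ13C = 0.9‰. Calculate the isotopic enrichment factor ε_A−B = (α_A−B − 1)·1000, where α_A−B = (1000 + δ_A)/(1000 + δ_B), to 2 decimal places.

-58.45‰

α_A−B = (1000 + -57.6) / (1000 + 0.9) = 942.4 / 1000.9 = 0.941553
ε_A−B = (0.941553 − 1) × 1000 = -58.447‰
(The approximation ε ≈ δ_A − δ_B would give -58.5‰.)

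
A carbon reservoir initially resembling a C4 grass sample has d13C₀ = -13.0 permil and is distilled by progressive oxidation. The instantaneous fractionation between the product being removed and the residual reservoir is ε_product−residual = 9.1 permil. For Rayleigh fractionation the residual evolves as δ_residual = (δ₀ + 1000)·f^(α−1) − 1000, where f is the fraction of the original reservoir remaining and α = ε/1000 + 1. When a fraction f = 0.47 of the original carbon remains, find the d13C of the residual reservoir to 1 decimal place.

Rayleigh residual: δ_res = (δ₀ + 1000)·f^(α−1) − 1000
α = ε/1000 + 1 = 1.00910, so α − 1 = 0.00910
f^(α−1) = 0.47^(0.00910) = 0.993153
δ_res = (-13.0 + 1000) × 0.993153 − 1000 = 980.242 − 1000 = -19.76 permil

-19.8 permil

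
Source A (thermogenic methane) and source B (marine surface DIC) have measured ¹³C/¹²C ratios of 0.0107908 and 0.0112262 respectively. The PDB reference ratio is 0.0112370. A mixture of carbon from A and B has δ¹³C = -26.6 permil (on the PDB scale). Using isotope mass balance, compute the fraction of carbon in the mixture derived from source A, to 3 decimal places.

δ_A = (0.0107908/0.0112370 − 1)×1000 = (0.960292 − 1)×1000 = -39.708 permil
δ_B = (0.0112262/0.0112370 − 1)×1000 = (0.999039 − 1)×1000 = -0.961 permil
f_A = (δ_mix − δ_B)/(δ_A − δ_B) = (-26.6 − (-0.961))/(-39.708 − (-0.961))
f_A = -25.639 / -38.747 = 0.6617

0.662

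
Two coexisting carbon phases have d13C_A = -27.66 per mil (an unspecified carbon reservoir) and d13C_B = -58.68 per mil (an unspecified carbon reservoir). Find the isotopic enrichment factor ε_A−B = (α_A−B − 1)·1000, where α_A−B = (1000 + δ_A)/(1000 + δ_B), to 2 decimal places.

32.95 per mil

α_A−B = (1000 + -27.66) / (1000 + -58.68) = 972.34 / 941.32 = 1.032954
ε_A−B = (1.032954 − 1) × 1000 = 32.954 per mil
(The approximation ε ≈ δ_A − δ_B would give 31.02 per mil.)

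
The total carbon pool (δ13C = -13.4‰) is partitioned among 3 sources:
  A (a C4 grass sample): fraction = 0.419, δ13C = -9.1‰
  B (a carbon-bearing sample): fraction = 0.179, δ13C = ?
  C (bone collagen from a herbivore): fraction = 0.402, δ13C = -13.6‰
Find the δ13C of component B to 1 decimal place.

-23.0‰

Isotope mass balance: δ_bulk = Σ fᵢ·δᵢ.
-13.4 = 0.419×(-9.1) + 0.179×δ_B + 0.402×(-13.6)
0.179·δ_B = -13.4 − (-9.280) = -4.120
δ_B = -4.120 / 0.179 = -23.02‰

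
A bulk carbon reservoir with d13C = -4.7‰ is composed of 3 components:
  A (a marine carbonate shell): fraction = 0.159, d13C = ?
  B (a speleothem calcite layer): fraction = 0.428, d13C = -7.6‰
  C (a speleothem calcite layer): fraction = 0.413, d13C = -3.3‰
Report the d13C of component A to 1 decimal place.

Isotope mass balance: δ_bulk = Σ fᵢ·δᵢ.
-4.7 = 0.159×δ_A + 0.428×(-7.6) + 0.413×(-3.3)
0.159·δ_A = -4.7 − (-4.616) = -0.084
δ_A = -0.084 / 0.159 = -0.53‰

-0.5‰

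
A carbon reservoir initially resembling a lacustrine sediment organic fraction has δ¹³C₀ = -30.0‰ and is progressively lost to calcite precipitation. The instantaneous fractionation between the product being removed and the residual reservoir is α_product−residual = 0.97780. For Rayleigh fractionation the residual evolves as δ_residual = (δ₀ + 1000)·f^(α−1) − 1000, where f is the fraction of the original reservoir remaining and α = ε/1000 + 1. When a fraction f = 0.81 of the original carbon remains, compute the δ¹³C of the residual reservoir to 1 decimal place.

-25.5‰

Rayleigh residual: δ_res = (δ₀ + 1000)·f^(α−1) − 1000
α − 1 = -0.02220
f^(α−1) = 0.81^(-0.02220) = 1.004689
δ_res = (-30.0 + 1000) × 1.004689 − 1000 = 974.548 − 1000 = -25.45‰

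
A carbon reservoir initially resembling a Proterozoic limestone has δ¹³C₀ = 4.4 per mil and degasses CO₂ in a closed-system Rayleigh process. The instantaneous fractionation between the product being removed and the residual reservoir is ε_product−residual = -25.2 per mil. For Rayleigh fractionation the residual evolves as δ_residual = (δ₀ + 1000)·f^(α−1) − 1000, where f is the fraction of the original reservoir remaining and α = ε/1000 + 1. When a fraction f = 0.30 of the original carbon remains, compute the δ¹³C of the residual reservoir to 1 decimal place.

Rayleigh residual: δ_res = (δ₀ + 1000)·f^(α−1) − 1000
α = ε/1000 + 1 = 0.97480, so α − 1 = -0.02520
f^(α−1) = 0.30^(-0.02520) = 1.030805
δ_res = (4.4 + 1000) × 1.030805 − 1000 = 1035.341 − 1000 = 35.34 per mil

35.3 per mil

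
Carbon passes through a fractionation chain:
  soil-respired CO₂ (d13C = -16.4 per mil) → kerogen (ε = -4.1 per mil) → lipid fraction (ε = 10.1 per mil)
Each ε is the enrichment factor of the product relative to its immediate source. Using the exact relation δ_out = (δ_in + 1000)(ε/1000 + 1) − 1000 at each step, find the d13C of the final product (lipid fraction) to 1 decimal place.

step 1: δ = (-16.40 + 1000)·(-4.1/1000 + 1) − 1000 = -20.43 per mil
step 2: δ = (-20.43 + 1000)·(10.1/1000 + 1) − 1000 = -10.54 per mil

-10.5 per mil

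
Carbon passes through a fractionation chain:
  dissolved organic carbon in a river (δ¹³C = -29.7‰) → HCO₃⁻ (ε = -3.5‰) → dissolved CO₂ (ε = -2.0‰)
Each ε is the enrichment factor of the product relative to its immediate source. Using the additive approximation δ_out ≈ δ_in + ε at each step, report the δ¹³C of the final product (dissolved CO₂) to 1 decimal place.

-35.2‰

step 1: δ ≈ -29.7 + (-3.5) = -33.2‰
step 2: δ ≈ -33.2 + (-2.0) = -35.2‰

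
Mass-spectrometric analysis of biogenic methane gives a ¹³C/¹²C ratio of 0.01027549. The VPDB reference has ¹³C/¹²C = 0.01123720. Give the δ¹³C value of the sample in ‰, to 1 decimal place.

-85.6‰

δ¹³C = (R_sample / R_standard − 1) × 1000
R_sample / R_standard = 0.01027549 / 0.01123720 = 0.914417
δ¹³C = (0.914417 − 1) × 1000 = -85.58‰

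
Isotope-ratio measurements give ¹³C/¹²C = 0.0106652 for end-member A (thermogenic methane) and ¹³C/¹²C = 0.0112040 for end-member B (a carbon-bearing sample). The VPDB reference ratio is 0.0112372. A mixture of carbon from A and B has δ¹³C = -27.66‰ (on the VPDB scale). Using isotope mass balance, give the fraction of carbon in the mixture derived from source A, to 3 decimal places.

δ_A = (0.0106652/0.0112372 − 1)×1000 = (0.949098 − 1)×1000 = -50.902‰
δ_B = (0.0112040/0.0112372 − 1)×1000 = (0.997046 − 1)×1000 = -2.954‰
f_A = (δ_mix − δ_B)/(δ_A − δ_B) = (-27.66 − (-2.954))/(-50.902 − (-2.954))
f_A = -24.706 / -47.948 = 0.5153

0.515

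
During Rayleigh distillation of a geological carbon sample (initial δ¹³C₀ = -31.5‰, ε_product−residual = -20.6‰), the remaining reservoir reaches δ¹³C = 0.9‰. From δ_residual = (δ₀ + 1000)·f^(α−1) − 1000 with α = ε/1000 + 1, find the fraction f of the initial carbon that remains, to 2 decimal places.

0.20

α − 1 = ε/1000 = -0.0206
(δ_res + 1000)/(δ₀ + 1000) = (0.9 + 1000)/(-31.5 + 1000) = 1000.9/968.5 = 1.033454
f = 1.033454^(1/-0.0206) = exp(ln(1.033454)/-0.0206) = exp(0.03291/-0.0206)
f = exp(-1.5974) = 0.2024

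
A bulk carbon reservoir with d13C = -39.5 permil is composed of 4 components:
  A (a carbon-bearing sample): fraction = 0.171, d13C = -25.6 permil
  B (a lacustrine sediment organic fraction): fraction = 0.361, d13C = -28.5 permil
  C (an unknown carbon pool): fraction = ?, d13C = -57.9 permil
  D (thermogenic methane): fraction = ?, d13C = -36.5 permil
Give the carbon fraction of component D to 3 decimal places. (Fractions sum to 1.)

0.106

Let f_D and f_C be the unknown fractions; fractions sum to 1 so f_D + f_C = 0.468.
Mass balance: Σ fᵢ·δᵢ = δ_bulk ⇒ f_D·(-36.5) + f_C·(-57.9) = -39.5 − (-14.666) = -24.834
Substitute f_C = 0.468 − f_D:
f_D·(-36.5 − -57.9) = -24.834 − 0.468×(-57.9) = 2.263
f_D = 2.263 / 21.4 = 0.1058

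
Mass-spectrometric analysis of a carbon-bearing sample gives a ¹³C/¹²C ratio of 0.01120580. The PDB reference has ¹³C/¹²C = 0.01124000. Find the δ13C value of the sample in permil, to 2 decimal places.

-3.04 permil

δ13C = (R_sample / R_standard − 1) × 1000
R_sample / R_standard = 0.01120580 / 0.01124000 = 0.996957
δ13C = (0.996957 − 1) × 1000 = -3.043 permil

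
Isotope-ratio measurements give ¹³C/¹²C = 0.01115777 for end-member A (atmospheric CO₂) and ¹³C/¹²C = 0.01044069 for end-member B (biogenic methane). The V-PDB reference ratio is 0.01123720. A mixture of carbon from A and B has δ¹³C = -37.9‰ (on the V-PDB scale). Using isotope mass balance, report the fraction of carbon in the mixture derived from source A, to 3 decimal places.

δ_A = (0.01115777/0.01123720 − 1)×1000 = (0.992932 − 1)×1000 = -7.068‰
δ_B = (0.01044069/0.01123720 − 1)×1000 = (0.929118 − 1)×1000 = -70.882‰
f_A = (δ_mix − δ_B)/(δ_A − δ_B) = (-37.9 − (-70.882))/(-7.068 − (-70.882))
f_A = 32.982 / 63.813 = 0.5168

0.517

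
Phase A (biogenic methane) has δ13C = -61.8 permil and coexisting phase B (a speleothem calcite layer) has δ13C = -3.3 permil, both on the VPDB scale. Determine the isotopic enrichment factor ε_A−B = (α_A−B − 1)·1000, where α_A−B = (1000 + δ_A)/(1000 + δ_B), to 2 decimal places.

-58.69 permil

α_A−B = (1000 + -61.8) / (1000 + -3.3) = 938.2 / 996.7 = 0.941306
ε_A−B = (0.941306 − 1) × 1000 = -58.694 permil
(The approximation ε ≈ δ_A − δ_B would give -58.5 permil.)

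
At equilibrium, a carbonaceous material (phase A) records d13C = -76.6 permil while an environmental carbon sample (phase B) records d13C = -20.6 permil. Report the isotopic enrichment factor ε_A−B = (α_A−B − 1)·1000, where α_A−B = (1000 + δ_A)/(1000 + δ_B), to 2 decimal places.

-57.18 permil

α_A−B = (1000 + -76.6) / (1000 + -20.6) = 923.4 / 979.4 = 0.942822
ε_A−B = (0.942822 − 1) × 1000 = -57.178 permil
(The approximation ε ≈ δ_A − δ_B would give -56.0 permil.)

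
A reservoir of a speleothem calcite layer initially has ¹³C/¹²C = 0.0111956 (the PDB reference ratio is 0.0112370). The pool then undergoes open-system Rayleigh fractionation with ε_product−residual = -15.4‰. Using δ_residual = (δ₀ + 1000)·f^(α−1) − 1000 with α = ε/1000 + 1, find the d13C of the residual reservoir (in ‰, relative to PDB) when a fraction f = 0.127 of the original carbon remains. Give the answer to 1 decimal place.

δ₀ = (0.0111956/0.0112370 − 1)×1000 = (0.996316 − 1)×1000 = -3.684‰
α − 1 = ε/1000 = -0.0154
f^(α−1) = 0.127^(-0.0154) = 1.032289
δ_res = (-3.684 + 1000) × 1.032289 − 1000 = 1028.486 − 1000 = 28.49‰

28.5‰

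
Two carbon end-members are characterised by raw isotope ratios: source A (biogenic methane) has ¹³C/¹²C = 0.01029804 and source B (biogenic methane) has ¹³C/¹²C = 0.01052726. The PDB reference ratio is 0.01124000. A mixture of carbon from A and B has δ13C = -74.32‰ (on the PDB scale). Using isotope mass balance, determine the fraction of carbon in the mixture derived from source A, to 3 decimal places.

δ_A = (0.01029804/0.01124000 − 1)×1000 = (0.916196 − 1)×1000 = -83.804‰
δ_B = (0.01052726/0.01124000 − 1)×1000 = (0.936589 − 1)×1000 = -63.411‰
f_A = (δ_mix − δ_B)/(δ_A − δ_B) = (-74.32 − (-63.411))/(-83.804 − (-63.411))
f_A = -10.909 / -20.393 = 0.5349

0.535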